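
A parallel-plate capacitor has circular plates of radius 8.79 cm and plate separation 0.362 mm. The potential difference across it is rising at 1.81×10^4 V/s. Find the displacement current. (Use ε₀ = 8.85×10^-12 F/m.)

The field between the plates is E = V/d, so dE/dt = (1.81×10^4)/(3.62×10^-4 m) = 5.000×10^7 V/(m·s).
I_d = ε₀ A (dE/dt) = (8.85×10^-12)(0.02427)(5.000×10^7) = 1.07×10^-5 A.

1.07×10^-5 A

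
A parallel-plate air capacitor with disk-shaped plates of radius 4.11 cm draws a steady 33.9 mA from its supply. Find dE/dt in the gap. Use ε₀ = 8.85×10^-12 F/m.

Charge continuity gives I_d = I = 0.0339 A between the plates.
Then dE/dt = I_d/(ε₀A) = 7.22×10^11 V/(m·s).

7.22×10^11 V/(m·s)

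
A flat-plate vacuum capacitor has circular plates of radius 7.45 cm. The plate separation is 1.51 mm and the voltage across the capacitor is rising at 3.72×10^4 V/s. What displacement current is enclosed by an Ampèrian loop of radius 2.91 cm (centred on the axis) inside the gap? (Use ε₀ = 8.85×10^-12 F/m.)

I_d = C dV/dt with C = ε₀πR²/d = 1.022×10^-10 F, so I_d = (1.022×10^-10)(3.72×10^4) = 3.802×10^-6 A.
Through an area πr² the displacement current is I_d·(πr²/πR²) = I_d (r/R)² = 5.80×10^-7 A.

5.80×10^-7 A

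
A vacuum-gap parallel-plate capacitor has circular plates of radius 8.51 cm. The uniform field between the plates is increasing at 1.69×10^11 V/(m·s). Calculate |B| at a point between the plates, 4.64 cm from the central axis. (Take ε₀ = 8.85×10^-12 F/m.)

I_d = ε₀ dΦ_E/dt = ε₀ πR² (dE/dt) = (8.85×10^-12)(0.02275)(1.69×10^11) = 0.03403 A through the full plate area.
∮B·dl = μ₀ I_d,enc with I_d,enc = I_d r²/R² = 0.01012 A; so B = μ₀ I_d,enc/(2πr) = 4.36×10^-8 T.

4.36×10^-8 T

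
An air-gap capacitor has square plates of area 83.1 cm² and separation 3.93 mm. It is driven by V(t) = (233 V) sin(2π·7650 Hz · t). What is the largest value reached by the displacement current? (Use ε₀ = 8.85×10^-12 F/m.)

The displacement current equals the conduction current C dV/dt, which peaks at C V₀ ω.
With C = ε₀A/d = (8.85×10^-12)(8.31×10^-3)/(3.93×10^-3) = 1.871×10^-11 F and ω = 2πf = 4.807×10^4 rad/s, I_d,max = (1.871×10^-11)(233)(4.807×10^4) = 2.10×10^-4 A.

2.10×10^-4 A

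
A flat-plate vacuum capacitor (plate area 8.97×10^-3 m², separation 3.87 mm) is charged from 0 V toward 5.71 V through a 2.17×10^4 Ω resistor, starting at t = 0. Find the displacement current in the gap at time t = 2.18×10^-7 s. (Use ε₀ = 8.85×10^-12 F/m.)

With C = ε₀A/d = (8.85×10^-12)(8.97×10^-3)/(3.87×10^-3) = 2.051×10^-11 F, the time constant is τ = RC = 4.451×10^-7 s, so t/τ = 0.4898 and e^(−t/τ) = 0.6127.
I_d = I_cond = (V₀/R) e^(−t/τ) = (2.631×10^-4)(0.6127) = 1.61×10^-4 A.

1.61×10^-4 A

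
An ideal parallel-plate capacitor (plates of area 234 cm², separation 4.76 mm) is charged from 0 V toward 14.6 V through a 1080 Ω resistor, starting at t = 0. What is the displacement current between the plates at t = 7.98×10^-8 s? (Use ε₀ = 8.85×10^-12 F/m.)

2.47×10^-3 A

With C = ε₀A/d = (8.85×10^-12)(0.0234)/(4.76×10^-3) = 4.351×10^-11 F, the time constant is τ = RC = 4.699×10^-8 s, so t/τ = 1.698 and e^(−t/τ) = 0.1830.
I_d = I_cond = (V₀/R) e^(−t/τ) = (0.01352)(0.1830) = 2.47×10^-3 A.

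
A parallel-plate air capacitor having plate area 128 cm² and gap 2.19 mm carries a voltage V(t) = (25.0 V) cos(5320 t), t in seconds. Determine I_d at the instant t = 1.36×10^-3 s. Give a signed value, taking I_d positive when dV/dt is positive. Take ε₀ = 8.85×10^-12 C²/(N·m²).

dE/dt = (V₀ω/d)·−sin(ωt) with ωt = 7.2352 rad: (25.0)(5320)(-0.8146)/(2.19×10^-3) = -4.947×10^7 V/(m·s).
I_d = ε₀ A dE/dt = (8.85×10^-12)(0.0128)(-4.947×10^7) = -5.60×10^-6 A.

-5.60×10^-6 A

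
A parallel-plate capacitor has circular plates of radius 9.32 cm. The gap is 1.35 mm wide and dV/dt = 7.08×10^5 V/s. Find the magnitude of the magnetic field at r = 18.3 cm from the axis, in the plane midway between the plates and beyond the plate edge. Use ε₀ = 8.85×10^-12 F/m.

dE/dt = (dV/dt)/d = 5.244×10^8 V/(m·s); I_d = ε₀(πR²)(dE/dt) = (8.85×10^-12)(0.02729)(5.244×10^8) = 1.267×10^-4 A.
For r ≥ R the full I_d is enclosed: B = μ₀ I_d/(2πr) = (4π×10^-7)(1.267×10^-4)/(2π·0.183) = 1.38×10^-10 T.

1.38×10^-10 T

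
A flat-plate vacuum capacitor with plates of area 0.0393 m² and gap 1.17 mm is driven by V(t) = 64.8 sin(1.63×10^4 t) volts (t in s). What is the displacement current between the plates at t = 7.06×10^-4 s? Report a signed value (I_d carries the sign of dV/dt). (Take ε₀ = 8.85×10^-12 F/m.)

1.54×10^-4 A

dV/dt = (64.8)(1.63×10^4)·cos(11.5078) = 5.177×10^5 V/s.
I_d = C dV/dt with C = ε₀A/d = (8.85×10^-12)(0.0393)/(1.17×10^-3) = 2.973×10^-10 F, so I_d = (2.973×10^-10)(5.177×10^5) = 1.54×10^-4 A.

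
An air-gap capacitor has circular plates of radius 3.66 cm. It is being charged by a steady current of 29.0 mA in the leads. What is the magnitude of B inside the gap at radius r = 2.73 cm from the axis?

No conduction current crosses the gap, so I_d there equals the 0.0290 A in the leads.
For r < R the Ampère–Maxwell law gives B(2πr) = μ₀ I_d (r²/R²), so B = μ₀ I_d r/(2πR²) = (4π×10^-7)(0.0290)(0.0273)/(2π·0.0366²) = 1.18×10^-7 T.

1.18×10^-7 T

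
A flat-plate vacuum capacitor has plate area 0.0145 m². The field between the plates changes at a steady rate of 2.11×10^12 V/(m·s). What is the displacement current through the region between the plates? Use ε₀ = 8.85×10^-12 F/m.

I_d = ε₀ A (dE/dt) = (8.85×10^-12)(0.0145 m²)(2.11×10^12) = 0.271 A.

0.271 A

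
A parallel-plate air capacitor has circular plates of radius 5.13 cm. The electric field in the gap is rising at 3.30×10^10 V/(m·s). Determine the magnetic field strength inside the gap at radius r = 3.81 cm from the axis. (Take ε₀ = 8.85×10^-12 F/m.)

6.99×10^-9 T

I_d = ε₀ dΦ_E/dt = ε₀ πR² (dE/dt) = (8.85×10^-12)(8.268×10^-3)(3.30×10^10) = 2.415×10^-3 A through the full plate area.
An Ampèrian loop of radius r encloses a fraction (r/R)² of I_d. Then B·2πr = μ₀ I_d (r/R)², giving B = μ₀ I_d r/(2πR²) = 6.99×10^-9 T.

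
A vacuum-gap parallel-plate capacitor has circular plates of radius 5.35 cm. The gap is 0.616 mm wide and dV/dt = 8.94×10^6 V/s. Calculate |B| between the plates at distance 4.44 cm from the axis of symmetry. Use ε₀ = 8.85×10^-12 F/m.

3.58×10^-9 T

With E = V/d, dE/dt = 1.451×10^10 V/(m·s) and πR² = 8.992×10^-3 m², giving I_d = ε₀ πR² dE/dt = 1.155×10^-3 A.
An Ampèrian loop of radius r encloses a fraction (r/R)² of I_d. Then B·2πr = μ₀ I_d (r/R)², giving B = μ₀ I_d r/(2πR²) = 3.58×10^-9 T.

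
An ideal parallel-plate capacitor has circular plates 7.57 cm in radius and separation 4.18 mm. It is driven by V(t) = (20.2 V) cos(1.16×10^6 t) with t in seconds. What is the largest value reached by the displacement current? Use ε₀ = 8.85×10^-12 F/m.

8.93×10^-4 A

C = ε₀A/d = (8.85×10^-12)(0.01800)/(4.18×10^-3) = 3.811×10^-11 F; ω = 1.16×10^6 rad/s.
I_d = C dV/dt, so |I_d|_max = C V₀ ω = (3.811×10^-11)(20.2)(1.16×10^6) = 8.93×10^-4 A.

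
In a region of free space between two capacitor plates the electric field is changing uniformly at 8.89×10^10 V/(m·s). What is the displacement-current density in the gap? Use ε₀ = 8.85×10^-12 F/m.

0.787 A/m²

J_d = ε₀ dE/dt = (8.85×10^-12)(8.89×10^10) = 0.787 A/m².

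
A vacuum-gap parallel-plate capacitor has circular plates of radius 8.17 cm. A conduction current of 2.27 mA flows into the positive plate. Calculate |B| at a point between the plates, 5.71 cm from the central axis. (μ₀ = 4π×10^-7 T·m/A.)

3.88×10^-9 T

No conduction current crosses the gap, so I_d there equals the 2.27×10^-3 A in the leads.
∮B·dl = μ₀ I_d,enc with I_d,enc = I_d r²/R² = 1.109×10^-3 A; so B = μ₀ I_d,enc/(2πr) = 3.88×10^-9 T.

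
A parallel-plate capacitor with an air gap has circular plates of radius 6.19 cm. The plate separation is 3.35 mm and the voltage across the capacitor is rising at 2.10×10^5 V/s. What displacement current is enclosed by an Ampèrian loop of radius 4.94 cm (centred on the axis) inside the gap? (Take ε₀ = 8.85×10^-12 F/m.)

With E = V/d, dE/dt = 6.269×10^7 V/(m·s) and πR² = 0.01204 m², giving I_d = ε₀ πR² dE/dt = 6.680×10^-6 A.
Through an area πr² the displacement current is I_d·(πr²/πR²) = I_d (r/R)² = 4.25×10^-6 A.

4.25×10^-6 A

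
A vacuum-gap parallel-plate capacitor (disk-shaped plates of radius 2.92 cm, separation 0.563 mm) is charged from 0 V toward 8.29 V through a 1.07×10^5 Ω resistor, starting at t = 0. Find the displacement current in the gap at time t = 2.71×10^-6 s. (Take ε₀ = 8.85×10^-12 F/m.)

C = ε₀A/d = (8.85×10^-12)(2.679×10^-3)/(5.63×10^-4) = 4.211×10^-11 F, so τ = RC = 4.506×10^-6 s.
The conduction current is I(t) = (V₀/R) e^(−t/τ), and the displacement current between the plates equals it.
t/τ = 0.6014; I_d = (8.29/1.07×10^5) · e^(−0.6014) = (7.748×10^-5)(0.5480) = 4.25×10^-5 A.

4.25×10^-5 A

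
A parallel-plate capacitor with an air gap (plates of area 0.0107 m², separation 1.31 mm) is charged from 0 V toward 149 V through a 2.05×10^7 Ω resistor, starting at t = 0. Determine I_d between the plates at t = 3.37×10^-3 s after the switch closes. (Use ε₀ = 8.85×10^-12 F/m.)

7.48×10^-7 A

C = ε₀A/d = (8.85×10^-12)(0.0107)/(1.31×10^-3) = 7.229×10^-11 F and τ = RC = 1.482×10^-3 s. I_d in the gap equals the RC charging current.
I_d(t) = (V₀/R) e^(−t/τ) = 7.268×10^-6 · e^(−2.274) = 7.48×10^-7 A.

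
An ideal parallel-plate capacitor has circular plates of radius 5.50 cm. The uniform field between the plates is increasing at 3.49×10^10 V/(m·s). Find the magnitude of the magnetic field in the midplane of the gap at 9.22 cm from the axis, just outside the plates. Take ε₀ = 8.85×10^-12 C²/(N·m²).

I_d = ε₀ dΦ_E/dt = ε₀ πR² (dE/dt) = (8.85×10^-12)(9.503×10^-3)(3.49×10^10) = 2.935×10^-3 A through the full plate area.
Outside the plates the loop encloses all of I_d, so B·2πr = μ₀ I_d and B = 6.37×10^-9 T.

6.37×10^-9 T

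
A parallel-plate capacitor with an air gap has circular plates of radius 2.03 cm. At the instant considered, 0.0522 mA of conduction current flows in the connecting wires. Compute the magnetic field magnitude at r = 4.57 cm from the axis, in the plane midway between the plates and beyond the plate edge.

No conduction current crosses the gap, so I_d there equals the 5.22×10^-5 A in the leads.
With r > R the enclosed displacement current is the full I_d; B = μ₀ I_d / (2πr) = 2.28×10^-10 T.

2.28×10^-10 T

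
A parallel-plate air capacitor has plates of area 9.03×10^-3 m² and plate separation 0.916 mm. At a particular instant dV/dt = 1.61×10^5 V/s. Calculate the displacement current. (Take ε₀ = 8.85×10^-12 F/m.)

1.40×10^-5 A

C = ε₀A/d = (8.85×10^-12)(9.03×10^-3)/(9.16×10^-4) = 8.724×10^-11 F.
I_d = C dV/dt = (8.724×10^-11)(1.61×10^5) = 1.40×10^-5 A.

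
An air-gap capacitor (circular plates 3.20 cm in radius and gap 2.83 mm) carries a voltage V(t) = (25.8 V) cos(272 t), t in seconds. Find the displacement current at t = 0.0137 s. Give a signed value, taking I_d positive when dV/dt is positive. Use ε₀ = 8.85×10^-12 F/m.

3.90×10^-8 A

dE/dt = (V₀ω/d)·−sin(ωt) with ωt = 3.7264 rad: (25.8)(272)(0.5520)/(2.83×10^-3) = 1.369×10^6 V/(m·s).
I_d = ε₀ A dE/dt = (8.85×10^-12)(3.217×10^-3)(1.369×10^6) = 3.90×10^-8 A.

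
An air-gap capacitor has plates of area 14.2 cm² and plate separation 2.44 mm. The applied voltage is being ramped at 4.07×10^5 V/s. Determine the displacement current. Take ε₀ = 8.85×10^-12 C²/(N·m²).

2.10×10^-6 A

The displacement current equals the charging current C dV/dt. With C = ε₀A/d = (8.85×10^-12)(1.42×10^-3)/(2.44×10^-3) = 5.150×10^-12 F, I_d = (5.150×10^-12)(4.07×10^5) = 2.10×10^-6 A.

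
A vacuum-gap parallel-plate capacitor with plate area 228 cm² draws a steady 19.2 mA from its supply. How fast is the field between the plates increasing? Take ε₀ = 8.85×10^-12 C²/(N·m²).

The displacement current between the plates equals the conduction current, I_d = 19.2 mA.
Then dE/dt = I_d/(ε₀A) = 9.52×10^10 V/(m·s).

9.52×10^10 V/(m·s)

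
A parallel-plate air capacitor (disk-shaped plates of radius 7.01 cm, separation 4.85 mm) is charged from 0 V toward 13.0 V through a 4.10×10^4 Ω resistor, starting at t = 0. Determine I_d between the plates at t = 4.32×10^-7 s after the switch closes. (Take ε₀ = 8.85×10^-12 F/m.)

With C = ε₀A/d = (8.85×10^-12)(0.01544)/(4.85×10^-3) = 2.817×10^-11 F, the time constant is τ = RC = 1.155×10^-6 s, so t/τ = 0.3740 and e^(−t/τ) = 0.6880.
I_d = I_cond = (V₀/R) e^(−t/τ) = (3.171×10^-4)(0.6880) = 2.18×10^-4 A.

2.18×10^-4 A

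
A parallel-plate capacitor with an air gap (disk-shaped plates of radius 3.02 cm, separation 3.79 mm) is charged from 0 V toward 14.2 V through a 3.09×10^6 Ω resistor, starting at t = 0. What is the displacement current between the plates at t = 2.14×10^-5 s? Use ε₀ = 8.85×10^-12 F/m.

1.63×10^-6 A

C = ε₀A/d = (8.85×10^-12)(2.865×10^-3)/(3.79×10^-3) = 6.690×10^-12 F and τ = RC = 2.067×10^-5 s. I_d in the gap equals the RC charging current.
I_d(t) = (V₀/R) e^(−t/τ) = 4.595×10^-6 · e^(−1.035) = 1.63×10^-6 A.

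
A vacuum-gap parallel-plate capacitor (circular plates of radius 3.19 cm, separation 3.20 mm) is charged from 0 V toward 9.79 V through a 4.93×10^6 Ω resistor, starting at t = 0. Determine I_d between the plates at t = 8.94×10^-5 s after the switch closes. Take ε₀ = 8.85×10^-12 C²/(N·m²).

C = ε₀A/d = (8.85×10^-12)(3.197×10^-3)/(3.20×10^-3) = 8.842×10^-12 F, so τ = RC = 4.359×10^-5 s.
The conduction current is I(t) = (V₀/R) e^(−t/τ), and the displacement current between the plates equals it.
t/τ = 2.051; I_d = (9.79/4.93×10^6) · e^(−2.051) = (1.986×10^-6)(0.1286) = 2.55×10^-7 A.

2.55×10^-7 A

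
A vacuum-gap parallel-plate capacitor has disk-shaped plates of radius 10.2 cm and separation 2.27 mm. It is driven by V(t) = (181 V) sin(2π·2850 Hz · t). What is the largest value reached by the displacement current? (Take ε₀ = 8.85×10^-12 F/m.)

C = ε₀A/d = (8.85×10^-12)(0.03269)/(2.27×10^-3) = 1.274×10^-10 F; ω = 2πf = 1.791×10^4 rad/s.
I_d = C dV/dt, so |I_d|_max = C V₀ ω = (1.274×10^-10)(181)(1.791×10^4) = 4.13×10^-4 A.

4.13×10^-4 A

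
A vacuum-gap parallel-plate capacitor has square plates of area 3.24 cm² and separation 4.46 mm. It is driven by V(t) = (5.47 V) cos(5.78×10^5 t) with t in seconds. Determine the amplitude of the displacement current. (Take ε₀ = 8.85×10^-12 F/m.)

2.03×10^-6 A

The displacement current equals the conduction current C dV/dt, which peaks at C V₀ ω.
With C = ε₀A/d = (8.85×10^-12)(3.24×10^-4)/(4.46×10^-3) = 6.429×10^-13 F and ω = 5.78×10^5 rad/s, I_d,max = (6.429×10^-13)(5.47)(5.78×10^5) = 2.03×10^-6 A.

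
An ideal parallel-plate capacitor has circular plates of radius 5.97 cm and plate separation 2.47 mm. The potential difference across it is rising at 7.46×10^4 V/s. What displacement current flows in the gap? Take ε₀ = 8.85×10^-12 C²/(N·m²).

The displacement current equals the charging current C dV/dt. With C = ε₀A/d = (8.85×10^-12)(0.01120)/(2.47×10^-3) = 4.013×10^-11 F, I_d = (4.013×10^-11)(7.46×10^4) = 2.99×10^-6 A.

2.99×10^-6 A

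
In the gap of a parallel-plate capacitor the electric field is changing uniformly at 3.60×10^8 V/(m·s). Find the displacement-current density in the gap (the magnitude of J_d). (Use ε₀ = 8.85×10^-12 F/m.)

3.19×10^-3 A/m²

J_d = ε₀ dE/dt = (8.85×10^-12)(3.60×10^8) = 3.19×10^-3 A/m².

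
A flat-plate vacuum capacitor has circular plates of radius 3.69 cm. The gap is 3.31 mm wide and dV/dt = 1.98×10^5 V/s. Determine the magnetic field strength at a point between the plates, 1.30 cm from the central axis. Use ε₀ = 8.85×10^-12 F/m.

4.32×10^-12 T

With E = V/d, dE/dt = 5.982×10^7 V/(m·s) and πR² = 4.278×10^-3 m², giving I_d = ε₀ πR² dE/dt = 2.265×10^-6 A.
∮B·dl = μ₀ I_d,enc with I_d,enc = I_d r²/R² = 2.811×10^-7 A; so B = μ₀ I_d,enc/(2πr) = 4.32×10^-12 T.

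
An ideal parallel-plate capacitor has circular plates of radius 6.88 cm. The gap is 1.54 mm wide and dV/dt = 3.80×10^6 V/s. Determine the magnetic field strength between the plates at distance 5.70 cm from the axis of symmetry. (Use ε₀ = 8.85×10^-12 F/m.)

7.82×10^-10 T

dE/dt = (dV/dt)/d = 2.468×10^9 V/(m·s); I_d = ε₀(πR²)(dE/dt) = (8.85×10^-12)(0.01487)(2.468×10^9) = 3.248×10^-4 A.
For r < R the Ampère–Maxwell law gives B(2πr) = μ₀ I_d (r²/R²), so B = μ₀ I_d r/(2πR²) = (4π×10^-7)(3.248×10^-4)(0.0570)/(2π·0.0688²) = 7.82×10^-10 T.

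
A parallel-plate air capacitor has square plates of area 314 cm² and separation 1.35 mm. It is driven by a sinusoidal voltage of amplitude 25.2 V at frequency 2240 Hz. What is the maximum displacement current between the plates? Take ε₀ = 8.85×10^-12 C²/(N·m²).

7.30×10^-5 A

C = ε₀A/d = (8.85×10^-12)(0.0314)/(1.35×10^-3) = 2.058×10^-10 F; ω = 2πf = 1.407×10^4 rad/s.
I_d = C dV/dt, so |I_d|_max = C V₀ ω = (2.058×10^-10)(25.2)(1.407×10^4) = 7.30×10^-5 A.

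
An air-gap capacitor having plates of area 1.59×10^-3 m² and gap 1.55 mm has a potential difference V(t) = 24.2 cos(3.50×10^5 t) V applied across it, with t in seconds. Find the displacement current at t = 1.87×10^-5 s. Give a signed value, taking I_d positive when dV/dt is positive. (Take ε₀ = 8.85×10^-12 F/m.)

-1.99×10^-5 A

dV/dt = (24.2)(3.50×10^5)·−sin(6.545) = -2.192×10^6 V/s.
I_d = C dV/dt with C = ε₀A/d = (8.85×10^-12)(1.59×10^-3)/(1.55×10^-3) = 9.078×10^-12 F, so I_d = (9.078×10^-12)(-2.192×10^6) = -1.99×10^-5 A.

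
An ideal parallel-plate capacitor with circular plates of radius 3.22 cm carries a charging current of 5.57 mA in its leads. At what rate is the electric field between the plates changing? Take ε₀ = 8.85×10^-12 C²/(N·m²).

1.93×10^11 V/(m·s)

The displacement current between the plates equals the conduction current, I_d = 5.57 mA.
Since I_d = ε₀ A dE/dt, dE/dt = I_d/(ε₀A) = (5.57×10^-3)/((8.85×10^-12)(3.257×10^-3)) = 1.93×10^11 V/(m·s).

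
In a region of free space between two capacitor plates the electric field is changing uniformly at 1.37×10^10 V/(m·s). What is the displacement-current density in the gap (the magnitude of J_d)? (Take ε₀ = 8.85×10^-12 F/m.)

The displacement-current density is ε₀ ∂E/∂t = (8.85×10^-12)(1.37×10^10) = 0.121 A/m².

0.121 A/m²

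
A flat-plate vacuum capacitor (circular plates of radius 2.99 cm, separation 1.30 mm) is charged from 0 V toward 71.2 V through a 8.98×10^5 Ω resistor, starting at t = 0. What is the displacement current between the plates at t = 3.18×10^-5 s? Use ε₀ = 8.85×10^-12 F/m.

1.24×10^-5 A

C = ε₀A/d = (8.85×10^-12)(2.809×10^-3)/(1.30×10^-3) = 1.912×10^-11 F, so τ = RC = 1.717×10^-5 s.
The conduction current is I(t) = (V₀/R) e^(−t/τ), and the displacement current between the plates equals it.
t/τ = 1.852; I_d = (71.2/8.98×10^5) · e^(−1.852) = (7.929×10^-5)(0.1569) = 1.24×10^-5 A.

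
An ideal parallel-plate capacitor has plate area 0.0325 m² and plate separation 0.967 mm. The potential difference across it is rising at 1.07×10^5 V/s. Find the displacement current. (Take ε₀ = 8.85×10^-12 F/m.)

C = ε₀A/d = (8.85×10^-12)(0.0325)/(9.67×10^-4) = 2.974×10^-10 F.
I_d = C dV/dt = (2.974×10^-10)(1.07×10^5) = 3.18×10^-5 A.

3.18×10^-5 A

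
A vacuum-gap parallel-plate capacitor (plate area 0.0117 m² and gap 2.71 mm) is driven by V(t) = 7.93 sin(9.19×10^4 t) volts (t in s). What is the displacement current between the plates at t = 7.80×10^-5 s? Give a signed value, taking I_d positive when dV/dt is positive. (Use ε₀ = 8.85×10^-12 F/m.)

1.76×10^-5 A

dE/dt = (V₀ω/d)·cos(ωt) with ωt = 7.1682 rad: (7.93)(9.19×10^4)(0.6333)/(2.71×10^-3) = 1.703×10^8 V/(m·s).
I_d = ε₀ A dE/dt = (8.85×10^-12)(0.0117)(1.703×10^8) = 1.76×10^-5 A.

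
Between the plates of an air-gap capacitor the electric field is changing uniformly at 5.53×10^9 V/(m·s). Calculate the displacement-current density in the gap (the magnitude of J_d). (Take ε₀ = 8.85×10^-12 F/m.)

0.0489 A/m²

J_d = ε₀ dE/dt = (8.85×10^-12)(5.53×10^9) = 0.0489 A/m².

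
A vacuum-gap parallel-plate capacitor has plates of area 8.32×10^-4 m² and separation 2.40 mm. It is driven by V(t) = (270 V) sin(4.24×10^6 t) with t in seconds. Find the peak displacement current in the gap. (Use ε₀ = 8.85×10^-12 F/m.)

3.51×10^-3 A

The displacement current equals the conduction current C dV/dt, which peaks at C V₀ ω.
With C = ε₀A/d = (8.85×10^-12)(8.32×10^-4)/(2.40×10^-3) = 3.068×10^-12 F and ω = 4.24×10^6 rad/s, I_d,max = (3.068×10^-12)(270)(4.24×10^6) = 3.51×10^-3 A.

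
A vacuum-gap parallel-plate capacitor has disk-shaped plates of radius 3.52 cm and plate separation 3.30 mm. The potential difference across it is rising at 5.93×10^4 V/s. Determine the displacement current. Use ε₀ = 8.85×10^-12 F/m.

6.19×10^-7 A

C = ε₀A/d = (8.85×10^-12)(3.893×10^-3)/(3.30×10^-3) = 1.044×10^-11 F.
I_d = C dV/dt = (1.044×10^-11)(5.93×10^4) = 6.19×10^-7 A.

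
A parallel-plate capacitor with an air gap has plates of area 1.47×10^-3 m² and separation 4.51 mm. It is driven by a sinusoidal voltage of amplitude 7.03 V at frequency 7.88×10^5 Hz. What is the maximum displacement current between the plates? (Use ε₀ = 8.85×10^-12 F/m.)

The displacement current equals the conduction current C dV/dt, which peaks at C V₀ ω.
With C = ε₀A/d = (8.85×10^-12)(1.47×10^-3)/(4.51×10^-3) = 2.885×10^-12 F and ω = 2πf = 4.951×10^6 rad/s, I_d,max = (2.885×10^-12)(7.03)(4.951×10^6) = 1.00×10^-4 A.

1.00×10^-4 A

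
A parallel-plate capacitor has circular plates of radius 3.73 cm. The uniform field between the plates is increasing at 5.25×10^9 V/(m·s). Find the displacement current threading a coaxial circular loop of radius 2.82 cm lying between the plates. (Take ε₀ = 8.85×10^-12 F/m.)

1.16×10^-4 A

Total displacement current: I_d = ε₀(πR²)(dE/dt) = (8.85×10^-12)(4.371×10^-3)(5.25×10^9) = 2.031×10^-4 A.
Since J_d is uniform, the enclosed fraction is (r/R)² = 0.5716, giving I_d,enc = 1.16×10^-4 A.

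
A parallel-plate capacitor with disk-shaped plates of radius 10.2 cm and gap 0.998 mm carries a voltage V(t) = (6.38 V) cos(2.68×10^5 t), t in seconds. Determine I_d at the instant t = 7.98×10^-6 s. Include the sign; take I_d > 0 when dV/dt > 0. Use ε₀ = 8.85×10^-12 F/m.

-4.18×10^-4 A

dE/dt = (V₀ω/d)·−sin(ωt) with ωt = 2.13864 rad: (6.38)(2.68×10^5)(-0.8431)/(9.98×10^-4) = -1.444×10^9 V/(m·s).
I_d = ε₀ A dE/dt = (8.85×10^-12)(0.03269)(-1.444×10^9) = -4.18×10^-4 A.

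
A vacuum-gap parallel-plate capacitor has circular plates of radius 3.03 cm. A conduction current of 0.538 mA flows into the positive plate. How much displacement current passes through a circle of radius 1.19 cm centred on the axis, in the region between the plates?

8.30×10^-5 A

Between the plates the displacement current equals the wire current: I_d = 0.538 mA = 5.38×10^-4 A.
Since J_d is uniform, the enclosed fraction is (r/R)² = 0.1542, giving I_d,enc = 8.30×10^-5 A.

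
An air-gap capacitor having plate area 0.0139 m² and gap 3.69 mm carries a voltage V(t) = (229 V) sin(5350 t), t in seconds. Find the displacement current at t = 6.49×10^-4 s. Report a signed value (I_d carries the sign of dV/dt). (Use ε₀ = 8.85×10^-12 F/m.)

-3.86×10^-5 A

dE/dt = (V₀ω/d)·cos(ωt) with ωt = 3.47215 rad: (229)(5350)(-0.9459)/(3.69×10^-3) = -3.141×10^8 V/(m·s).
I_d = ε₀ A dE/dt = (8.85×10^-12)(0.0139)(-3.141×10^8) = -3.86×10^-5 A.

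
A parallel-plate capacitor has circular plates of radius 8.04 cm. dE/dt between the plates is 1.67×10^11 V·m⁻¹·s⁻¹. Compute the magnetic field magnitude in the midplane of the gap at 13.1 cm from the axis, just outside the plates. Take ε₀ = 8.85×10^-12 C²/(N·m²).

4.58×10^-8 T

I_d = ε₀ dΦ_E/dt = ε₀ πR² (dE/dt) = (8.85×10^-12)(0.02031)(1.67×10^11) = 0.03002 A through the full plate area.
With r > R the enclosed displacement current is the full I_d; B = μ₀ I_d / (2πr) = 4.58×10^-8 T.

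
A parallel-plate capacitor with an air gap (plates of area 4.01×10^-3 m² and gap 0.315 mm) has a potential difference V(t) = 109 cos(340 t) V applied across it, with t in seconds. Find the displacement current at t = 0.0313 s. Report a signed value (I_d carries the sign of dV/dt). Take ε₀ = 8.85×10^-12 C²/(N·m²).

dE/dt = (V₀ω/d)·−sin(ωt) with ωt = 10.642 rad: (109)(340)(0.9381)/(3.15×10^-4) = 1.104×10^8 V/(m·s).
I_d = ε₀ A dE/dt = (8.85×10^-12)(4.01×10^-3)(1.104×10^8) = 3.92×10^-6 A.

3.92×10^-6 A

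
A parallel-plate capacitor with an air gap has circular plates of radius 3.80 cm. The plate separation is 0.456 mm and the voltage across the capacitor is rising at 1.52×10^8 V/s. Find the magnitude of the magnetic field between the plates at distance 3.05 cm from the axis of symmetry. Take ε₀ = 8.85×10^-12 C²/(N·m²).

dE/dt = (dV/dt)/d = 3.333×10^11 V/(m·s); I_d = ε₀(πR²)(dE/dt) = (8.85×10^-12)(4.536×10^-3)(3.333×10^11) = 0.01338 A.
For r < R the Ampère–Maxwell law gives B(2πr) = μ₀ I_d (r²/R²), so B = μ₀ I_d r/(2πR²) = (4π×10^-7)(0.01338)(0.0305)/(2π·0.0380²) = 5.65×10^-8 T.

5.65×10^-8 T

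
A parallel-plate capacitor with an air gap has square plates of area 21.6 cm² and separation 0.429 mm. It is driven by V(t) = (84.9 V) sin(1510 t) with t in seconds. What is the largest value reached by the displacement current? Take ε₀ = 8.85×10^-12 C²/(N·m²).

5.71×10^-6 A

C = ε₀A/d = (8.85×10^-12)(2.16×10^-3)/(4.29×10^-4) = 4.456×10^-11 F; ω = 1510 rad/s.
I_d = C dV/dt, so |I_d|_max = C V₀ ω = (4.456×10^-11)(84.9)(1510) = 5.71×10^-6 A.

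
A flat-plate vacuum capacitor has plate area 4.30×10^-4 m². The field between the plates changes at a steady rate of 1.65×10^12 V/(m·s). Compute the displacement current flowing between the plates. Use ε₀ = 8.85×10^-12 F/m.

6.28×10^-3 A

The displacement current is ε₀ times dΦ_E/dt = ε₀ A dE/dt = (8.85×10^-12)(4.30×10^-4)(1.65×10^12) = 6.28×10^-3 A.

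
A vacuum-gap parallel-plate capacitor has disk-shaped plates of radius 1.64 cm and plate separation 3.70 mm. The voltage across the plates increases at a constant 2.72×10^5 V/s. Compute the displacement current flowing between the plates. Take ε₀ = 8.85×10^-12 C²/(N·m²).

5.50×10^-7 A

The displacement current equals the charging current C dV/dt. With C = ε₀A/d = (8.85×10^-12)(8.450×10^-4)/(3.70×10^-3) = 2.021×10^-12 F, I_d = (2.021×10^-12)(2.72×10^5) = 5.50×10^-7 A.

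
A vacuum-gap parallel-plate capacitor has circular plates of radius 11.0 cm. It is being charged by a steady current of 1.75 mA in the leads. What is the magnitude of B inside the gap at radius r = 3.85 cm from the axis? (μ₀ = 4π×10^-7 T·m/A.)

1.11×10^-9 T

Between the plates the displacement current equals the wire current: I_d = 1.75 mA = 1.75×10^-3 A.
An Ampèrian loop of radius r encloses a fraction (r/R)² of I_d. Then B·2πr = μ₀ I_d (r/R)², giving B = μ₀ I_d r/(2πR²) = 1.11×10^-9 T.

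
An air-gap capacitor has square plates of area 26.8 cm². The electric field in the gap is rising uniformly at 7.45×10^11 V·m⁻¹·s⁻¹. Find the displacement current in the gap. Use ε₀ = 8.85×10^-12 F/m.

0.0177 A

I_d = ε₀ A (dE/dt) = (8.85×10^-12)(2.68×10^-3 m²)(7.45×10^11) = 0.0177 A.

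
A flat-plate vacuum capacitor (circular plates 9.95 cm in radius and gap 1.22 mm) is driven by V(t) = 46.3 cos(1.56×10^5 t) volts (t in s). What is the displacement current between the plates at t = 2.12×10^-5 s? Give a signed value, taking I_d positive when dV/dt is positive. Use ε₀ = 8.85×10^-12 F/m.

2.69×10^-4 A

dV/dt = (46.3)(1.56×10^5)·−sin(3.3072) = 1.191×10^6 V/s.
I_d = C dV/dt with C = ε₀A/d = (8.85×10^-12)(0.03110)/(1.22×10^-3) = 2.256×10^-10 F, so I_d = (2.256×10^-10)(1.191×10^6) = 2.69×10^-4 A.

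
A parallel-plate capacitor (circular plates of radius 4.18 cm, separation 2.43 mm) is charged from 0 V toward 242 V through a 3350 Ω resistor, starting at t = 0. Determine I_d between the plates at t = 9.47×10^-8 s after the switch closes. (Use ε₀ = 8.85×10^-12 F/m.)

0.0176 A

C = ε₀A/d = (8.85×10^-12)(5.489×10^-3)/(2.43×10^-3) = 1.999×10^-11 F, so τ = RC = 6.697×10^-8 s.
The conduction current is I(t) = (V₀/R) e^(−t/τ), and the displacement current between the plates equals it.
t/τ = 1.414; I_d = (242/3350) · e^(−1.414) = (0.07224)(0.2432) = 0.0176 A.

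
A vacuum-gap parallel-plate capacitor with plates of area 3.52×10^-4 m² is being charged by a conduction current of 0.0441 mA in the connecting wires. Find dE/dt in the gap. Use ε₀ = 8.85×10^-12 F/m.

1.42×10^10 V/(m·s)

The displacement current between the plates equals the conduction current, I_d = 0.0441 mA.
Since I_d = ε₀ A dE/dt, dE/dt = I_d/(ε₀A) = (4.41×10^-5)/((8.85×10^-12)(3.52×10^-4)) = 1.42×10^10 V/(m·s).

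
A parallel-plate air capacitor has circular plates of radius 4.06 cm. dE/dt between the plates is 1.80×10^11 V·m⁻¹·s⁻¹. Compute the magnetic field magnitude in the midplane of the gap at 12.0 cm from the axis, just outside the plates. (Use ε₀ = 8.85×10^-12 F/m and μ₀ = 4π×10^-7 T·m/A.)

Through the whole plate area (πR² = 5.178×10^-3 m²), I_d = ε₀ πR² dE/dt = 8.249×10^-3 A.
Outside the plates the loop encloses all of I_d, so B·2πr = μ₀ I_d and B = 1.37×10^-8 T.

1.37×10^-8 T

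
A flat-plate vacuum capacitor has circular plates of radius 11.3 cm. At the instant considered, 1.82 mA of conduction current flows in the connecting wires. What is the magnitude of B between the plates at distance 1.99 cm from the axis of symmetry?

5.67×10^-10 T

No conduction current crosses the gap, so I_d there equals the 1.82×10^-3 A in the leads.
For r < R the Ampère–Maxwell law gives B(2πr) = μ₀ I_d (r²/R²), so B = μ₀ I_d r/(2πR²) = (4π×10^-7)(1.82×10^-3)(0.0199)/(2π·0.113²) = 5.67×10^-10 T.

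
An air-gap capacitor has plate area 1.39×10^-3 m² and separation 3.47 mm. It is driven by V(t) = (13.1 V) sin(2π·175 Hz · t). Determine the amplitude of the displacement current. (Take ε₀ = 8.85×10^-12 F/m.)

The displacement current equals the conduction current C dV/dt, which peaks at C V₀ ω.
With C = ε₀A/d = (8.85×10^-12)(1.39×10^-3)/(3.47×10^-3) = 3.545×10^-12 F and ω = 2πf = 1100 rad/s, I_d,max = (3.545×10^-12)(13.1)(1100) = 5.11×10^-8 A.

5.11×10^-8 A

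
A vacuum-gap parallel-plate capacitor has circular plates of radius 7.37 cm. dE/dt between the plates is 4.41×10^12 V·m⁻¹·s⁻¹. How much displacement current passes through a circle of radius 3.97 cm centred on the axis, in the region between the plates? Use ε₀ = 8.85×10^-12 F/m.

Through the whole plate area (πR² = 0.01706 m²), I_d = ε₀ πR² dE/dt = 0.6658 A.
Through an area πr² the displacement current is I_d·(πr²/πR²) = I_d (r/R)² = 0.193 A.

0.193 A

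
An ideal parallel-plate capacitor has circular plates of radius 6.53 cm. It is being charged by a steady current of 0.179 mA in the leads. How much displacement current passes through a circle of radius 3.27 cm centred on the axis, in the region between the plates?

No conduction current crosses the gap, so I_d there equals the 1.79×10^-4 A in the leads.
The field is uniform, so I_d,enc = I_d (r/R)² = (1.79×10^-4)(3.27/6.53)² = 4.49×10^-5 A.

4.49×10^-5 A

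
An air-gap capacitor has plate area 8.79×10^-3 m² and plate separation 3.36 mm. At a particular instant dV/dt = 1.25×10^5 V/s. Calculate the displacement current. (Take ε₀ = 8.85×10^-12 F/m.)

E = V/d so dE/dt = (dV/dt)/d = 3.720×10^7 V/(m·s), and I_d = ε₀ A dE/dt = (8.85×10^-12)(8.79×10^-3)(3.720×10^7) = 2.89×10^-6 A.

2.89×10^-6 A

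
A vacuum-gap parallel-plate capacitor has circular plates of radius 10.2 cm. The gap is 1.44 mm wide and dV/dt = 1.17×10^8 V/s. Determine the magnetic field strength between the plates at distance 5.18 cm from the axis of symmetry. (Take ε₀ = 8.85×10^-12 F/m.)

2.34×10^-8 T

dE/dt = (dV/dt)/d = 8.125×10^10 V/(m·s); I_d = ε₀(πR²)(dE/dt) = (8.85×10^-12)(0.03269)(8.125×10^10) = 0.02351 A.
An Ampèrian loop of radius r encloses a fraction (r/R)² of I_d. Then B·2πr = μ₀ I_d (r/R)², giving B = μ₀ I_d r/(2πR²) = 2.34×10^-8 T.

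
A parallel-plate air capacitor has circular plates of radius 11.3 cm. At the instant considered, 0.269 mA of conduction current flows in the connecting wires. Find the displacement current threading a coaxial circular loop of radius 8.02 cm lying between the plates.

By continuity the displacement current in the gap matches the conduction current: I_d = 2.69×10^-4 A.
Through an area πr² the displacement current is I_d·(πr²/πR²) = I_d (r/R)² = 1.36×10^-4 A.

1.36×10^-4 A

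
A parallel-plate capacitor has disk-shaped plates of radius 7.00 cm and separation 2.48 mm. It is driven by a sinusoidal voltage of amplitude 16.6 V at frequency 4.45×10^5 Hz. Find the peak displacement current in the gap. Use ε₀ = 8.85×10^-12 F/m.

2.55×10^-3 A

(dE/dt)_max = V₀ω/d = 1.872×10^10 V/(m·s); ω = 2πf = 2.796×10^6 rad/s.
I_d,max = ε₀ A (dE/dt)_max = (8.85×10^-12)(0.01539)(1.872×10^10) = 2.55×10^-3 A.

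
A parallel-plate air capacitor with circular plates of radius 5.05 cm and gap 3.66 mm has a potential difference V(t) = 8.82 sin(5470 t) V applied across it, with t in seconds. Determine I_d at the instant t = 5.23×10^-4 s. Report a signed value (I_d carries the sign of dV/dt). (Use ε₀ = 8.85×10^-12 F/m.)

dV/dt = (8.82)(5470)·cos(2.86081) = -4.636×10^4 V/s.
I_d = C dV/dt with C = ε₀A/d = (8.85×10^-12)(8.012×10^-3)/(3.66×10^-3) = 1.937×10^-11 F, so I_d = (1.937×10^-11)(-4.636×10^4) = -8.98×10^-7 A.

-8.98×10^-7 A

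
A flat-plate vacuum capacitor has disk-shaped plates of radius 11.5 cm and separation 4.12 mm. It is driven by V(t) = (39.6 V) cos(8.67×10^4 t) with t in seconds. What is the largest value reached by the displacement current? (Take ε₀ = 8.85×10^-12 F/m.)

The displacement current equals the conduction current C dV/dt, which peaks at C V₀ ω.
With C = ε₀A/d = (8.85×10^-12)(0.04155)/(4.12×10^-3) = 8.925×10^-11 F and ω = 8.67×10^4 rad/s, I_d,max = (8.925×10^-11)(39.6)(8.67×10^4) = 3.06×10^-4 A.

3.06×10^-4 A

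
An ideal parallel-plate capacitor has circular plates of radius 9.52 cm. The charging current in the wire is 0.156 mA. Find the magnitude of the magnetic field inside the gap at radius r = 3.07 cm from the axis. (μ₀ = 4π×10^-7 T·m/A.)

No conduction current crosses the gap, so I_d there equals the 1.56×10^-4 A in the leads.
For r < R the Ampère–Maxwell law gives B(2πr) = μ₀ I_d (r²/R²), so B = μ₀ I_d r/(2πR²) = (4π×10^-7)(1.56×10^-4)(0.0307)/(2π·0.0952²) = 1.06×10^-10 T.

1.06×10^-10 T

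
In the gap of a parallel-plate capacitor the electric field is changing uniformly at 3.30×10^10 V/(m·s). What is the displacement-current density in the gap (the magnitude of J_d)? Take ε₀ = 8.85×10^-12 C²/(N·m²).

J_d = ε₀ dE/dt = (8.85×10^-12)(3.30×10^10) = 0.292 A/m².

0.292 A/m²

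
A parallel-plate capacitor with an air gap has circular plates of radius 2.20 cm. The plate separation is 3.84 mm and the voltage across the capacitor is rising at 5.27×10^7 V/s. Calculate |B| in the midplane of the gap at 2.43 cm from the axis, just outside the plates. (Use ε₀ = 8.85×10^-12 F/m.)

I_d = C dV/dt with C = ε₀πR²/d = 3.505×10^-12 F, so I_d = (3.505×10^-12)(5.27×10^7) = 1.847×10^-4 A.
For r ≥ R the full I_d is enclosed: B = μ₀ I_d/(2πr) = (4π×10^-7)(1.847×10^-4)/(2π·0.0243) = 1.52×10^-9 T.

1.52×10^-9 T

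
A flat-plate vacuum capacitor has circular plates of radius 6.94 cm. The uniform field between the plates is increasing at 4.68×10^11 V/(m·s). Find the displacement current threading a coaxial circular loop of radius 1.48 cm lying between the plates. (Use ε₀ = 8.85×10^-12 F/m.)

2.85×10^-3 A

Total displacement current: I_d = ε₀(πR²)(dE/dt) = (8.85×10^-12)(0.01513)(4.68×10^11) = 0.06267 A.
Since J_d is uniform, the enclosed fraction is (r/R)² = 0.04548, giving I_d,enc = 2.85×10^-3 A.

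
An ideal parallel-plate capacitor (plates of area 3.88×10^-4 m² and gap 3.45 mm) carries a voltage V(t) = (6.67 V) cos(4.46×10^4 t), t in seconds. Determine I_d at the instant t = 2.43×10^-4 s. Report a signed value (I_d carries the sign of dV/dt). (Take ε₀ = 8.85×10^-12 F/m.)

C = ε₀A/d = (8.85×10^-12)(3.88×10^-4)/(3.45×10^-3) = 9.953×10^-13 F. dV/dt = V₀ω·−sin(ωt); at ωt = 10.8378 rad this factor is 0.9876.
I_d = C dV/dt = (9.953×10^-13)(6.67)(4.46×10^4)(0.9876) = 2.92×10^-7 A.

2.92×10^-7 A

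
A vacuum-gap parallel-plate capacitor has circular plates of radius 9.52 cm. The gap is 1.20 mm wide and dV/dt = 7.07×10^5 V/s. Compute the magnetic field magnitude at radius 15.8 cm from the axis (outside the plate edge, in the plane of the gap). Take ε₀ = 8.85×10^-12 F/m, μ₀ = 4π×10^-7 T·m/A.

With E = V/d, dE/dt = 5.892×10^8 V/(m·s) and πR² = 0.02847 m², giving I_d = ε₀ πR² dE/dt = 1.485×10^-4 A.
For r ≥ R the full I_d is enclosed: B = μ₀ I_d/(2πr) = (4π×10^-7)(1.485×10^-4)/(2π·0.158) = 1.88×10^-10 T.

1.88×10^-10 T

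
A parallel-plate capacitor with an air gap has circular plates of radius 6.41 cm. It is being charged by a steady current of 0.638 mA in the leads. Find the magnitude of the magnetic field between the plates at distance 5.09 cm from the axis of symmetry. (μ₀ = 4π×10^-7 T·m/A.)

1.58×10^-9 T

By continuity the displacement current in the gap matches the conduction current: I_d = 6.38×10^-4 A.
∮B·dl = μ₀ I_d,enc with I_d,enc = I_d r²/R² = 4.023×10^-4 A; so B = μ₀ I_d,enc/(2πr) = 1.58×10^-9 T.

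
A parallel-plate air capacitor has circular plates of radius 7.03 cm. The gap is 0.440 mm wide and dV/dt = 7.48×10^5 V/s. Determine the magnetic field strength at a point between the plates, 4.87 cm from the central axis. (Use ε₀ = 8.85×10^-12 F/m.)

With E = V/d, dE/dt = 1.700×10^9 V/(m·s) and πR² = 0.01553 m², giving I_d = ε₀ πR² dE/dt = 2.336×10^-4 A.
∮B·dl = μ₀ I_d,enc with I_d,enc = I_d r²/R² = 1.121×10^-4 A; so B = μ₀ I_d,enc/(2πr) = 4.60×10^-10 T.

4.60×10^-10 T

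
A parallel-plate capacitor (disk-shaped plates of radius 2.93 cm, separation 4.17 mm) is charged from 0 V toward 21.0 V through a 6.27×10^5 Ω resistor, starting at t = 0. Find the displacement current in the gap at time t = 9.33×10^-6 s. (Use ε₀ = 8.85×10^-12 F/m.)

With C = ε₀A/d = (8.85×10^-12)(2.697×10^-3)/(4.17×10^-3) = 5.724×10^-12 F, the time constant is τ = RC = 3.589×10^-6 s, so t/τ = 2.600 and e^(−t/τ) = 0.07427.
I_d = I_cond = (V₀/R) e^(−t/τ) = (3.349×10^-5)(0.07427) = 2.49×10^-6 A.

2.49×10^-6 A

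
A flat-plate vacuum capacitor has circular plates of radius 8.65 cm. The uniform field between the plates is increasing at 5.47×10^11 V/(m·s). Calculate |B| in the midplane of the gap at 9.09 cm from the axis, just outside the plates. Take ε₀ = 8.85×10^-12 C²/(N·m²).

I_d = ε₀ dΦ_E/dt = ε₀ πR² (dE/dt) = (8.85×10^-12)(0.02351)(5.47×10^11) = 0.1138 A through the full plate area.
For r ≥ R the full I_d is enclosed: B = μ₀ I_d/(2πr) = (4π×10^-7)(0.1138)/(2π·0.0909) = 2.50×10^-7 T.

2.50×10^-7 T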